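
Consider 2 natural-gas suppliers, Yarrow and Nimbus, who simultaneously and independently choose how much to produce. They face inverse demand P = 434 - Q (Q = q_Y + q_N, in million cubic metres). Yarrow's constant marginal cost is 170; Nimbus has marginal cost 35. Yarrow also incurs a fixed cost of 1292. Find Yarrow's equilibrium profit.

Yarrow's profit: π_Y = (434 - Q)q_Y - (170q_Y). Setting ∂π_Y/∂q_Y = 0: 264 - 2q_Y - (q_N) = 0.
Nimbus's profit: π_N = (434 - Q)q_N - (35q_N). Setting ∂π_N/∂q_N = 0: 399 - 2q_N - (q_Y) = 0.
Rearranging gives the reaction functions q_Y = (264 - q_N)/2 and q_N = (399 - q_Y)/2.
Solving the pair: q_Y = 43, q_N = 178.
Price P = 434 - 221 = 213.
Yarrow's profit: (213 - 170)·43 - 1292 = 557.

557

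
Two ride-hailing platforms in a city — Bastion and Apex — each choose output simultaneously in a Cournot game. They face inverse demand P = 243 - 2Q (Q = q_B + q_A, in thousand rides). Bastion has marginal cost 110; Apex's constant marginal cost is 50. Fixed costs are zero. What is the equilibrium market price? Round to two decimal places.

134.33

Bastion's profit: π_B = (243 - 2Q)q_B - (110q_B). Setting ∂π_B/∂q_B = 0: 133 - 4q_B - 2(q_A) = 0.
Apex's first-order condition: 193 - 4q_A - 2(q_B) = 0.
Best responses: q_B = (133 - 2q_A)/4, q_A = (193 - 2q_B)/4.
Substituting one into the other gives q_B = 73/6 and q_A = 253/6.
Total output Q = 163/3, so price P = 243 - 2·(163/3) = 403/3.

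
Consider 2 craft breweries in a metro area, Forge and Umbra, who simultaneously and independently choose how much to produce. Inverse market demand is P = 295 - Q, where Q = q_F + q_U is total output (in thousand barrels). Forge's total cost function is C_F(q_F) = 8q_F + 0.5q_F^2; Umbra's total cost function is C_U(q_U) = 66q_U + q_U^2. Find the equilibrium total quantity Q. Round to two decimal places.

119.91

Forge's profit: π_F = (295 - Q)q_F - (8q_F + (1/2)q_F²). Setting ∂π_F/∂q_F = 0: 287 - 3q_F - (q_U) = 0.
Umbra's profit: π_U = (295 - Q)q_U - (66q_U + q_U²). Setting ∂π_U/∂q_U = 0: 229 - 4q_U - (q_F) = 0.
Rearranging gives the reaction functions q_F = (287 - q_U)/3 and q_U = (229 - q_F)/4.
Solving the pair: q_F = 919/11, q_U = 400/11.
Total output Q = 919/11 + 400/11 = 1319/11.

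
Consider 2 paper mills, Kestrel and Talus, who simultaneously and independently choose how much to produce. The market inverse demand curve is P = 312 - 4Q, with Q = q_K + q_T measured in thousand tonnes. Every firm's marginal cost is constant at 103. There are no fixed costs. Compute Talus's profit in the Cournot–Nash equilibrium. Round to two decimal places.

A representative firm's profit is π_i = q_i(312 - 4Q) - 103q_i.
Setting ∂π_i/∂q_i = 0 with rivals' quantities fixed: 209 - 8q_i - 4q_j = 0.
By symmetry each firm produces the same amount; substituting q_j = q_i yields q_i = 209/12.
Price P = 312 - 4·(209/6) = 518/3.
Talus's profit: (518/3 - 103)·(209/12) = 1213.3611.

1213.36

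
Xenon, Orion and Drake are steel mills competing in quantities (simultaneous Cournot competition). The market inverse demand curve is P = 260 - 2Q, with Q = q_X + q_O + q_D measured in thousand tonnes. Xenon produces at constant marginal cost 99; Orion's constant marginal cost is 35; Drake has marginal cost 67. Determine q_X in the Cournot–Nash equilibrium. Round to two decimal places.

8.13

Xenon's profit: π_X = (260 - 2Q)q_X - (99q_X). Setting ∂π_X/∂q_X = 0: 161 - 4q_X - 2(q_O + q_D) = 0.
Orion's first-order condition: 225 - 4q_O - 2(q_X + q_D) = 0.
Drake's first-order condition: 193 - 4q_D - 2(q_X + q_O) = 0.
Adding the 3 conditions: 579 − 4Q − 4Q = 0, i.e. Q = 579/8.
Back-substituting: q_X = (161 − 579/4)/2 = 65/8, q_O = (225 − 579/4)/2 = 321/8, q_D = (193 − 579/4)/2 = 193/8.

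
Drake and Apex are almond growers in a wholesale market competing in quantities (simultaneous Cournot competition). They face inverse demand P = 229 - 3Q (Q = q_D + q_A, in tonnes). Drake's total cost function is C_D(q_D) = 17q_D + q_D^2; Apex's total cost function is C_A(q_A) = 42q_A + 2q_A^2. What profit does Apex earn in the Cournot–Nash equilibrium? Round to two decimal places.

Drake's profit: π_D = (229 - 3Q)q_D - (17q_D + q_D²). Setting ∂π_D/∂q_D = 0: 212 - 8q_D - 3(q_A) = 0.
Apex's profit: π_A = (229 - 3Q)q_A - (42q_A + 2q_A²). Setting ∂π_A/∂q_A = 0: 187 - 10q_A - 3(q_D) = 0.
Rearranging gives the reaction functions q_D = (212 - 3q_A)/8 and q_A = (187 - 3q_D)/10.
Substituting one into the other gives q_D = 1559/71 and q_A = 860/71.
Price P = 229 - 3·34.0704 = 126.7887.
Apex's profit: 126.7887·(860/71) - 42·(860/71) - 2(860/71)² = 733.5846.

733.58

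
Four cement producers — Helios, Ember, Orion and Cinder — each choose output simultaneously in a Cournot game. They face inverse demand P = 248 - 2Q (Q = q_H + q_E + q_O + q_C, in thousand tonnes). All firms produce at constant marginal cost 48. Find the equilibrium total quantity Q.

A representative firm's profit is π_i = q_i(248 - 2Q) - 48q_i.
First-order condition (treating rivals' output as given): 200 - 4q_i - 2·Σ_{j≠i} q_j = 0.
By symmetry each firm produces the same amount; substituting Σ_{j≠i} q_j = 3q_i yields q_i = 200/10 = 20.
Total output Q = 20 + 20 + 20 + 20 = 80.

80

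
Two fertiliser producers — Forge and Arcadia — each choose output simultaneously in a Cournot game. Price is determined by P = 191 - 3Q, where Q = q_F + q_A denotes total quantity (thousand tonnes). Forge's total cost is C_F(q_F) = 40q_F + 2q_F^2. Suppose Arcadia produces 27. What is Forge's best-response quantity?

With the rival's output fixed at 27, Forge's profit is π_F = (191 - 3·27 - 3q_F)q_F - (40q_F + 2q_F²) = (110 - 3q_F)q_F - (40q_F + 2q_F²).
∂π_F/∂q_F = 70 - 10q_F = 0, so q_F = 7.

7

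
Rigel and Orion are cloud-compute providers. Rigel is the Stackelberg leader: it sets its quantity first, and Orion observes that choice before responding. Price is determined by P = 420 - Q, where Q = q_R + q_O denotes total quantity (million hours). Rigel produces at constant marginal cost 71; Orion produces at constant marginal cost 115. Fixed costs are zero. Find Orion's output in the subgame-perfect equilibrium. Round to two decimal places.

54.25

Solve by backward induction. Given q_R, the follower Orion maximises π_O = (420 - q_R - q_O)q_O - 115q_O.
Follower FOC: 305 - q_R - 2q_O = 0, so q_O(q_R) = (305 - q_R)/2.
The leader anticipates this reaction. Substituting into P = 420 - Q gives P = 535/2 - (1/2)q_R, so π_R = (535/2 - (1/2)q_R)q_R - 71q_R.
Leader FOC: 393/2 - q_R = 0, so q_R = 393/2.
Then q_O = (305 - 393/2)/2 = 217/4.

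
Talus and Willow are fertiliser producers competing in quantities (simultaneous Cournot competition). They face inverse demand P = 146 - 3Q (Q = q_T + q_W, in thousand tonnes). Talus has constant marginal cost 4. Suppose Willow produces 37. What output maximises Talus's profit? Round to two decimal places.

With the rival's output fixed at 37, Talus's profit is π_T = (146 - 3·37 - 3q_T)q_T - (4q_T) = (35 - 3q_T)q_T - (4q_T).
∂π_T/∂q_T = 31 - 6q_T = 0, so q_T = 31/6.

5.17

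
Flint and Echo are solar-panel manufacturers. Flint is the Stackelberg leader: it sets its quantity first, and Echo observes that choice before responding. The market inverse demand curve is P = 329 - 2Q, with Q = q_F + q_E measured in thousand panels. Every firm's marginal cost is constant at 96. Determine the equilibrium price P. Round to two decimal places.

The follower Echo best-responds to any q_F: π_E = (329 - 2Q)q_E - 96q_E.
Follower FOC: 233 - 2q_F - 4q_E = 0, so q_E(q_F) = (233 - 2q_F)/4.
Flint substitutes q_E(q_F) into its own profit: π_F = q_F(329 - 2q_F - (233 - 2q_F)/2) - 96q_F = (425/2 - q_F)q_F - 96q_F.
Maximising: ∂π_F/∂q_F = 233/2 - 2q_F = 0, giving q_F = 233/4.
Then q_E = (233 - 2·(233/4))/4 = 233/8.
Total output Q = 699/8, so price P = 329 - 2·(699/8) = 617/4.

154.25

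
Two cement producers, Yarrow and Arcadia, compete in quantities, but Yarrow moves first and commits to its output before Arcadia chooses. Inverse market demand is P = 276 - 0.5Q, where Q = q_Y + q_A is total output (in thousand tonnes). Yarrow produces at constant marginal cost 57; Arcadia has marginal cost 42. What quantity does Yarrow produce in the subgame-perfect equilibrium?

204

The follower Arcadia best-responds to any q_Y: π_A = (276 - 0.5Q)q_A - 42q_A.
Setting the follower's marginal profit to zero, 234 - (1/2)q_Y - q_A = 0, i.e. q_A = (234 - (1/2)q_Y).
The leader anticipates this reaction. Substituting into P = 276 - 0.5Q gives P = 159 - (1/4)q_Y, so π_Y = (159 - (1/4)q_Y)q_Y - 57q_Y.
Leader FOC: 102 - (1/2)q_Y = 0, so q_Y = 204.
Then q_A = (234 - (1/2)·204) = 132.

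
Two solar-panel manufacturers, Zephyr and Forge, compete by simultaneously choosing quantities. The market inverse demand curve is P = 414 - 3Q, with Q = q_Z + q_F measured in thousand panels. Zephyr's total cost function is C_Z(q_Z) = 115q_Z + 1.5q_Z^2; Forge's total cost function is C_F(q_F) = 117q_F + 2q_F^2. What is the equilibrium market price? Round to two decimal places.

270.48

Zephyr's profit: π_Z = (414 - 3Q)q_Z - (115q_Z + (3/2)q_Z²). Setting ∂π_Z/∂q_Z = 0: 299 - 9q_Z - 3(q_F) = 0.
Forge's profit: π_F = (414 - 3Q)q_F - (117q_F + 2q_F²). Setting ∂π_F/∂q_F = 0: 297 - 10q_F - 3(q_Z) = 0.
So q_Z = (299 - 3q_F)/9 and q_F = (297 - 3q_Z)/10.
Solving the pair: q_Z = 25.9136, q_F = 592/27.
Total output Q = 47.8395, so price P = 414 - 3·47.8395 = 270.4815.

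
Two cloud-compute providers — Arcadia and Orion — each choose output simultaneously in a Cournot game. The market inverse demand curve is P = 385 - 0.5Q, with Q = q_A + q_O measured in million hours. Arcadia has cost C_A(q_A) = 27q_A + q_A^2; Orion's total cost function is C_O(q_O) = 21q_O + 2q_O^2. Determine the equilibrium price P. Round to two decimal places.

299.54

Arcadia's profit: π_A = (385 - 0.5Q)q_A - (27q_A + q_A²). Setting ∂π_A/∂q_A = 0: 358 - 3q_A - (1/2)(q_O) = 0.
Orion's first-order condition: 364 - 5q_O - (1/2)(q_A) = 0.
So q_A = (358 - (1/2)q_O)/3 and q_O = (364 - (1/2)q_A)/5.
Solving the pair: q_A = 109.0169, q_O = 61.8983.
Total output Q = 170.9153, so price P = 385 - (1/2)·170.9153 = 299.5424.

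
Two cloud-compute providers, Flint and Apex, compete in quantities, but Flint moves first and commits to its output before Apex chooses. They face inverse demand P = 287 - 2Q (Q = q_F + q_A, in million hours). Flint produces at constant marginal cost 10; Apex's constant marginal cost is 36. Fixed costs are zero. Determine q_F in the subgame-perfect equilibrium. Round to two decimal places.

The follower Apex best-responds to any q_F: π_A = (287 - 2Q)q_A - 36q_A.
Setting the follower's marginal profit to zero, 251 - 2q_F - 4q_A = 0, i.e. q_A = (251 - 2q_F)/4.
Flint substitutes q_A(q_F) into its own profit: π_F = q_F(287 - 2q_F - (251 - 2q_F)/2) - 10q_F = (323/2 - q_F)q_F - 10q_F.
Leader FOC: 303/2 - 2q_F = 0, so q_F = 303/4.
Then q_A = (251 - 2·(303/4))/4 = 199/8.

75.75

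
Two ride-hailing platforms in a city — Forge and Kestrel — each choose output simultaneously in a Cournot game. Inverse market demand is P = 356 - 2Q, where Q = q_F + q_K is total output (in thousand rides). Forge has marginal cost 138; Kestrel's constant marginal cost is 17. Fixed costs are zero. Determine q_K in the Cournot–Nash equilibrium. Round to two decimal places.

76.67

Forge's profit: π_F = (356 - 2Q)q_F - (138q_F). Setting ∂π_F/∂q_F = 0: 218 - 4q_F - 2(q_K) = 0.
Kestrel's first-order condition: 339 - 4q_K - 2(q_F) = 0.
So q_F = (218 - 2q_K)/4 and q_K = (339 - 2q_F)/4.
Substituting one into the other gives q_F = 97/6 and q_K = 230/3.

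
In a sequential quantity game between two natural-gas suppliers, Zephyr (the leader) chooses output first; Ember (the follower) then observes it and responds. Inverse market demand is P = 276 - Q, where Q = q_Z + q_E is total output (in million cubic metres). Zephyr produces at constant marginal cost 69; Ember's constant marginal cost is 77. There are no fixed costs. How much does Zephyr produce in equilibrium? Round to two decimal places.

Solve by backward induction. Given q_Z, the follower Ember maximises π_E = (276 - q_Z - q_E)q_E - 77q_E.
Setting the follower's marginal profit to zero, 199 - q_Z - 2q_E = 0, i.e. q_E = (199 - q_Z)/2.
Zephyr substitutes q_E(q_Z) into its own profit: π_Z = q_Z(276 - q_Z - (199 - q_Z)/2) - 69q_Z = (353/2 - (1/2)q_Z)q_Z - 69q_Z.
Leader FOC: 215/2 - q_Z = 0, so q_Z = 215/2.
Then q_E = (199 - 215/2)/2 = 183/4.

107.50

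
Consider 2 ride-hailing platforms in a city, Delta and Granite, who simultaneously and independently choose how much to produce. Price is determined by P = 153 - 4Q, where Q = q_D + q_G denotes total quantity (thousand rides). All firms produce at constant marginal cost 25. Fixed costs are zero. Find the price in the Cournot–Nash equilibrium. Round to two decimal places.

Each firm earns π_i = (153 - 4Q)q_i - 25q_i.
First-order condition (treating rivals' output as given): 128 - 8q_i - 4q_j = 0.
With identical firms every q_j equals q_i, so q_j = q_i and 128 = 12q_i, giving q_i = 32/3.
Total output Q = 64/3, so price P = 153 - 4·(64/3) = 203/3.

67.67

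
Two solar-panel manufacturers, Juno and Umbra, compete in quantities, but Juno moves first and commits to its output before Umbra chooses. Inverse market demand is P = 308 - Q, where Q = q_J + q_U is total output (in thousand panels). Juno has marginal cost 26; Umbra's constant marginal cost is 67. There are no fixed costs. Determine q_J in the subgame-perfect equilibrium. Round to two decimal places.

The follower Umbra best-responds to any q_J: π_U = (308 - Q)q_U - 67q_U.
Follower FOC: 241 - q_J - 2q_U = 0, so q_U(q_J) = (241 - q_J)/2.
The leader anticipates this reaction. Substituting into P = 308 - Q gives P = 375/2 - (1/2)q_J, so π_J = (375/2 - (1/2)q_J)q_J - 26q_J.
Maximising: ∂π_J/∂q_J = 323/2 - q_J = 0, giving q_J = 323/2.
Then q_U = (241 - 323/2)/2 = 159/4.

161.50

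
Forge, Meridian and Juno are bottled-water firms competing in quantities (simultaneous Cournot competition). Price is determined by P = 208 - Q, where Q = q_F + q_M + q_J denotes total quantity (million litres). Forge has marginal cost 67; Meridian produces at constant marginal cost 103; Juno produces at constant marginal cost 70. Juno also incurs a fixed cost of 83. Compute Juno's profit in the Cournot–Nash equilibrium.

Forge's profit: π_F = (208 - Q)q_F - (67q_F). Setting ∂π_F/∂q_F = 0: 141 - 2q_F - (q_M + q_J) = 0.
Meridian's profit: π_M = (208 - Q)q_M - (103q_M). Setting ∂π_M/∂q_M = 0: 105 - 2q_M - (q_F + q_J) = 0.
Juno's profit: π_J = (208 - Q)q_J - (70q_J). Setting ∂π_J/∂q_J = 0: 138 - 2q_J - (q_F + q_M) = 0.
Summing all 3 equations gives 384 − 4Q = 0, hence Q = 96.
Back-substituting: q_F = (141 − 96) = 45, q_M = (105 − 96) = 9, q_J = (138 − 96) = 42.
Price P = 208 - 96 = 112.
Juno's profit: (112 - 70)·42 - 83 = 1681.

1681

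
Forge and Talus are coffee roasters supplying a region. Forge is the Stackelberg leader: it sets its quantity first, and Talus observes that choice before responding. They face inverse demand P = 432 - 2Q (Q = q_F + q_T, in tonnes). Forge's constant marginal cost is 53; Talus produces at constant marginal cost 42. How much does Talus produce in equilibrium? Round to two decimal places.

51.50

The follower Talus best-responds to any q_F: π_T = (432 - 2Q)q_T - 42q_T.
Setting the follower's marginal profit to zero, 390 - 2q_F - 4q_T = 0, i.e. q_T = (390 - 2q_F)/4.
The leader anticipates this reaction. Substituting into P = 432 - 2Q gives P = 237 - q_F, so π_F = (237 - q_F)q_F - 53q_F.
The leader's first-order condition 184 - 2q_F = 0 yields q_F = 92.
Then q_T = (390 - 2·92)/4 = 103/2.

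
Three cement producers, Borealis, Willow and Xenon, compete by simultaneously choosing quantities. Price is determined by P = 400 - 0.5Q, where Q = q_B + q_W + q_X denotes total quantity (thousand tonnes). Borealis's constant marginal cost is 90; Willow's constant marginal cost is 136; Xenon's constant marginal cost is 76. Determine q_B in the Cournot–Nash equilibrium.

Borealis's profit: π_B = (400 - 0.5Q)q_B - (90q_B). Setting ∂π_B/∂q_B = 0: 310 - q_B - (1/2)(q_W + q_X) = 0.
Willow's profit: π_W = (400 - 0.5Q)q_W - (136q_W). Setting ∂π_W/∂q_W = 0: 264 - q_W - (1/2)(q_B + q_X) = 0.
Xenon's first-order condition: 324 - q_X - (1/2)(q_B + q_W) = 0.
Summing all 3 equations gives 898 − 2Q = 0, hence Q = 449.
Back-substituting: q_B = (310 − 449/2)/(1/2) = 171, q_W = (264 − 449/2)/(1/2) = 79, q_X = (324 − 449/2)/(1/2) = 199.

171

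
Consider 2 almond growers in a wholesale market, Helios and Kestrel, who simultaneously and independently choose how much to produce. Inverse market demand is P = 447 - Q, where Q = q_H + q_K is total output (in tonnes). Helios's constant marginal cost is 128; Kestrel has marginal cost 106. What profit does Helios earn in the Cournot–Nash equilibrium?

Helios's profit: π_H = (447 - Q)q_H - (128q_H). Setting ∂π_H/∂q_H = 0: 319 - 2q_H - (q_K) = 0.
Kestrel's profit: π_K = (447 - Q)q_K - (106q_K). Setting ∂π_K/∂q_K = 0: 341 - 2q_K - (q_H) = 0.
Rearranging gives the reaction functions q_H = (319 - q_K)/2 and q_K = (341 - q_H)/2.
Substituting one into the other gives q_H = 99 and q_K = 121.
Price P = 447 - 220 = 227.
Helios's profit: (227 - 128)·99 = 9801.

9801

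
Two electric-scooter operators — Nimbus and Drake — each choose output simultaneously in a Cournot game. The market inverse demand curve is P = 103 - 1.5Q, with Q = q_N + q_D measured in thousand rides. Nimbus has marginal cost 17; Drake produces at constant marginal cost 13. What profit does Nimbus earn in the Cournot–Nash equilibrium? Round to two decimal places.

498.07

Nimbus's profit: π_N = (103 - 1.5Q)q_N - (17q_N). Setting ∂π_N/∂q_N = 0: 86 - 3q_N - (3/2)(q_D) = 0.
Drake's profit: π_D = (103 - 1.5Q)q_D - (13q_D). Setting ∂π_D/∂q_D = 0: 90 - 3q_D - (3/2)(q_N) = 0.
Best responses: q_N = (86 - (3/2)q_D)/3, q_D = (90 - (3/2)q_N)/3.
Solving the pair: q_N = 164/9, q_D = 188/9.
Price P = 103 - (3/2)·(352/9) = 133/3.
Nimbus's profit: (133/3 - 17)·(164/9) = 498.0741.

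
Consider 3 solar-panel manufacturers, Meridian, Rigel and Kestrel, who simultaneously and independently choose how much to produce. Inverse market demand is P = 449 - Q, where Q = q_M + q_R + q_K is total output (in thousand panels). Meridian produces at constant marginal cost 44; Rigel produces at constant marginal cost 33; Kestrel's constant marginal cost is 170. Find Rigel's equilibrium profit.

Meridian's profit: π_M = (449 - Q)q_M - (44q_M). Setting ∂π_M/∂q_M = 0: 405 - 2q_M - (q_R + q_K) = 0.
Rigel's profit: π_R = (449 - Q)q_R - (33q_R). Setting ∂π_R/∂q_R = 0: 416 - 2q_R - (q_M + q_K) = 0.
Kestrel's profit: π_K = (449 - Q)q_K - (170q_K). Setting ∂π_K/∂q_K = 0: 279 - 2q_K - (q_M + q_R) = 0.
Summing all 3 equations gives 1100 − 4Q = 0, hence Q = 275.
Back-substituting: q_M = (405 − 275) = 130, q_R = (416 − 275) = 141, q_K = (279 − 275) = 4.
Price P = 449 - 275 = 174.
Rigel's profit: (174 - 33)·141 = 19881.

19881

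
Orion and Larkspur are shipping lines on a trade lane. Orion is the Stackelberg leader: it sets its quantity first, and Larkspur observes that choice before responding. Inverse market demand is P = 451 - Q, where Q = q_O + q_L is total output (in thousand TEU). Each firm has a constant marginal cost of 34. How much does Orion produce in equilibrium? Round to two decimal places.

The follower Larkspur best-responds to any q_O: π_L = (451 - Q)q_L - 34q_L.
Follower FOC: 417 - q_O - 2q_L = 0, so q_L(q_O) = (417 - q_O)/2.
The leader anticipates this reaction. Substituting into P = 451 - Q gives P = 485/2 - (1/2)q_O, so π_O = (485/2 - (1/2)q_O)q_O - 34q_O.
Maximising: ∂π_O/∂q_O = 417/2 - q_O = 0, giving q_O = 417/2.
Then q_L = (417 - 417/2)/2 = 417/4.

208.50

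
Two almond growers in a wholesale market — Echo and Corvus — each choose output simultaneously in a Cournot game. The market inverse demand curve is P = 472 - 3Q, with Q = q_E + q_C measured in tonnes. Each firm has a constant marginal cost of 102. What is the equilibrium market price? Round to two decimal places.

Each firm earns π_i = (472 - 3Q)q_i - 102q_i.
Setting ∂π_i/∂q_i = 0 with rivals' quantities fixed: 370 - 6q_i - 3q_j = 0.
With identical firms every q_j equals q_i, so q_j = q_i and 370 = 9q_i, giving q_i = 370/9.
Total output Q = 740/9, so price P = 472 - 3·(740/9) = 676/3.

225.33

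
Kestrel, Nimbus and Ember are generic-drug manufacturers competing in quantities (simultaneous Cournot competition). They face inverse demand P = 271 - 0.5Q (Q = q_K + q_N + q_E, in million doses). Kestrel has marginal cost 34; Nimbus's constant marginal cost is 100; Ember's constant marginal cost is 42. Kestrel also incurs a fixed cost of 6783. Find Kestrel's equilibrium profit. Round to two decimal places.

Kestrel's profit: π_K = (271 - 0.5Q)q_K - (34q_K). Setting ∂π_K/∂q_K = 0: 237 - q_K - (1/2)(q_N + q_E) = 0.
Nimbus's profit: π_N = (271 - 0.5Q)q_N - (100q_N). Setting ∂π_N/∂q_N = 0: 171 - q_N - (1/2)(q_K + q_E) = 0.
Ember's first-order condition: 229 - q_E - (1/2)(q_K + q_N) = 0.
Summing all 3 equations gives 637 − 2Q = 0, hence Q = 637/2.
Back-substituting: q_K = (237 − 637/4)/(1/2) = 311/2, q_N = (171 − 637/4)/(1/2) = 47/2, q_E = (229 − 637/4)/(1/2) = 279/2.
Price P = 271 - (1/2)·(637/2) = 447/4.
Kestrel's profit: (447/4 - 34)·(311/2) - 6783 = 5307.1250.

5307.13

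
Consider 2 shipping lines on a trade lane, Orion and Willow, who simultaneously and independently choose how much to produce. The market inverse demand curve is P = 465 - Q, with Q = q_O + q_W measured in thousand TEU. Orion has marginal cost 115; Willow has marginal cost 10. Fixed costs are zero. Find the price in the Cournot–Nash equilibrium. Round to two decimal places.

196.67

Orion's profit: π_O = (465 - Q)q_O - (115q_O). Setting ∂π_O/∂q_O = 0: 350 - 2q_O - (q_W) = 0.
Willow's first-order condition: 455 - 2q_W - (q_O) = 0.
Best responses: q_O = (350 - q_W)/2, q_W = (455 - q_O)/2.
Substituting one into the other gives q_O = 245/3 and q_W = 560/3.
Total output Q = 805/3, so price P = 465 - 805/3 = 590/3.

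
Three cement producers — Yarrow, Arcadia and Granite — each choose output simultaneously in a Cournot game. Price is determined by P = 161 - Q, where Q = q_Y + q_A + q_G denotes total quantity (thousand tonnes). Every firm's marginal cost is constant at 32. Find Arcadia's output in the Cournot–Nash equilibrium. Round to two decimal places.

32.25

A representative firm's profit is π_i = q_i(161 - Q) - 32q_i.
Setting ∂π_i/∂q_i = 0 with rivals' quantities fixed: 129 - 2q_i - Σ_{j≠i} q_j = 0.
By symmetry each firm produces the same amount; substituting Σ_{j≠i} q_j = 2q_i yields q_i = 129/4.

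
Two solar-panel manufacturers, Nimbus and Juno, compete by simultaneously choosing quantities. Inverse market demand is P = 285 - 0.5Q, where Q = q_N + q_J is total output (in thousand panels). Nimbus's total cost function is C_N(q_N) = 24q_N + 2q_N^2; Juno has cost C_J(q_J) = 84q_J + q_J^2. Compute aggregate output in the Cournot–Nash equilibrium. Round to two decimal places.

Nimbus's profit: π_N = (285 - 0.5Q)q_N - (24q_N + 2q_N²). Setting ∂π_N/∂q_N = 0: 261 - 5q_N - (1/2)(q_J) = 0.
Juno's profit: π_J = (285 - 0.5Q)q_J - (84q_J + q_J²). Setting ∂π_J/∂q_J = 0: 201 - 3q_J - (1/2)(q_N) = 0.
Best responses: q_N = (261 - (1/2)q_J)/5, q_J = (201 - (1/2)q_N)/3.
Solving the pair: q_N = 46.2712, q_J = 59.2881.
Total output Q = 46.2712 + 59.2881 = 105.5593.

105.56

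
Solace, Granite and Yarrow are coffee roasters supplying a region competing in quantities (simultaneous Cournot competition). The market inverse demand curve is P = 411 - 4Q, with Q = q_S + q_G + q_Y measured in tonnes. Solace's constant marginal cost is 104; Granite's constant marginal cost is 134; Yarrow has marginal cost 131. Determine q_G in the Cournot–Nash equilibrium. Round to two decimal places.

15.25

Solace's profit: π_S = (411 - 4Q)q_S - (104q_S). Setting ∂π_S/∂q_S = 0: 307 - 8q_S - 4(q_G + q_Y) = 0.
Granite's profit: π_G = (411 - 4Q)q_G - (134q_G). Setting ∂π_G/∂q_G = 0: 277 - 8q_G - 4(q_S + q_Y) = 0.
Yarrow's first-order condition: 280 - 8q_Y - 4(q_S + q_G) = 0.
Summing all 3 equations gives 864 − 16Q = 0, hence Q = 54.
Back-substituting: q_S = (307 − 216)/4 = 91/4, q_G = (277 − 216)/4 = 61/4, q_Y = (280 − 216)/4 = 16.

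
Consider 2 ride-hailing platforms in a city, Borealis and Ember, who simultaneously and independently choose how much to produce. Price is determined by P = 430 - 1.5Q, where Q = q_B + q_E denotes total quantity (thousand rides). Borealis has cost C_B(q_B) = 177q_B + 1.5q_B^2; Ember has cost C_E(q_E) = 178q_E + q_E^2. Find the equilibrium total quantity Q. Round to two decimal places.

Borealis's profit: π_B = (430 - 1.5Q)q_B - (177q_B + (3/2)q_B²). Setting ∂π_B/∂q_B = 0: 253 - 6q_B - (3/2)(q_E) = 0.
Ember's profit: π_E = (430 - 1.5Q)q_E - (178q_E + q_E²). Setting ∂π_E/∂q_E = 0: 252 - 5q_E - (3/2)(q_B) = 0.
Best responses: q_B = (253 - (3/2)q_E)/6, q_E = (252 - (3/2)q_B)/5.
Solving the pair: q_B = 31.9640, q_E = 1510/37.
Total output Q = 31.9640 + 1510/37 = 72.7748.

72.77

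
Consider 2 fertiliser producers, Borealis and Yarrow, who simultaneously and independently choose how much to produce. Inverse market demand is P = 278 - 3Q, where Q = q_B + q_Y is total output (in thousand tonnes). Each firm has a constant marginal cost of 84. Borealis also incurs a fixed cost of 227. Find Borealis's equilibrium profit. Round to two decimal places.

1166.93

Each firm earns π_i = (278 - 3Q)q_i - 84q_i.
Setting ∂π_i/∂q_i = 0 with rivals' quantities fixed: 194 - 6q_i - 3q_j = 0.
By symmetry each firm produces the same amount; substituting q_j = q_i yields q_i = 194/9.
Price P = 278 - 3·(388/9) = 446/3.
Borealis's profit: (446/3 - 84)·(194/9) - 227 = 1166.9259.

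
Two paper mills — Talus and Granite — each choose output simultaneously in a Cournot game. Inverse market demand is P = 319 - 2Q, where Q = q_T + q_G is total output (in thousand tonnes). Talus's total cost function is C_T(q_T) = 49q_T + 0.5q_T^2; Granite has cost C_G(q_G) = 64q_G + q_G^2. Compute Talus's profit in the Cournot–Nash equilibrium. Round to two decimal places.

Talus's profit: π_T = (319 - 2Q)q_T - (49q_T + (1/2)q_T²). Setting ∂π_T/∂q_T = 0: 270 - 5q_T - 2(q_G) = 0.
Granite's first-order condition: 255 - 6q_G - 2(q_T) = 0.
Best responses: q_T = (270 - 2q_G)/5, q_G = (255 - 2q_T)/6.
Substituting one into the other gives q_T = 555/13 and q_G = 735/26.
Price P = 319 - 2·(1845/26) = 177.0769.
Talus's profit: 177.0769·(555/13) - 49·(555/13) - (1/2)(555/13)² = 4556.5828.

4556.58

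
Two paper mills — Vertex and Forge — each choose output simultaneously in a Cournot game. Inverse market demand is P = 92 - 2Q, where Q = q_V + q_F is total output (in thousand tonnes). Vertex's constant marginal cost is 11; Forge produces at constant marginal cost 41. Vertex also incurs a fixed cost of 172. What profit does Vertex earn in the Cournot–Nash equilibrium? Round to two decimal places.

Vertex's profit: π_V = (92 - 2Q)q_V - (11q_V). Setting ∂π_V/∂q_V = 0: 81 - 4q_V - 2(q_F) = 0.
Forge's first-order condition: 51 - 4q_F - 2(q_V) = 0.
Rearranging gives the reaction functions q_V = (81 - 2q_F)/4 and q_F = (51 - 2q_V)/4.
Substituting one into the other gives q_V = 37/2 and q_F = 7/2.
Price P = 92 - 2·22 = 48.
Vertex's profit: (48 - 11)·(37/2) - 172 = 1025/2.

512.50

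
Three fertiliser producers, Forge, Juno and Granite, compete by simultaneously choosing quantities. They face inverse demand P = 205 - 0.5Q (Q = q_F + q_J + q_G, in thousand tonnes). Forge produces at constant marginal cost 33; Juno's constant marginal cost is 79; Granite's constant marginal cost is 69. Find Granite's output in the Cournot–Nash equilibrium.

Forge's profit: π_F = (205 - 0.5Q)q_F - (33q_F). Setting ∂π_F/∂q_F = 0: 172 - q_F - (1/2)(q_J + q_G) = 0.
Juno's first-order condition: 126 - q_J - (1/2)(q_F + q_G) = 0.
Granite's profit: π_G = (205 - 0.5Q)q_G - (69q_G). Setting ∂π_G/∂q_G = 0: 136 - q_G - (1/2)(q_F + q_J) = 0.
Adding the 3 conditions: 434 − Q − Q = 0, i.e. Q = 217.
Back-substituting: q_F = (172 − 217/2)/(1/2) = 127, q_J = (126 − 217/2)/(1/2) = 35, q_G = (136 − 217/2)/(1/2) = 55.

55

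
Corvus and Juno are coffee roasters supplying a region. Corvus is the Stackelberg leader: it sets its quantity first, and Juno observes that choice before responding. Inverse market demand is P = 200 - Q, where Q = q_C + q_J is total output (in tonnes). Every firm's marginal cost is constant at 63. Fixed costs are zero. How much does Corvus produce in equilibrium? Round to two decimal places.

Solve by backward induction. Given q_C, the follower Juno maximises π_J = (200 - q_C - q_J)q_J - 63q_J.
∂π_J/∂q_J = 137 - q_C - 2q_J = 0 gives the reaction function q_J = (137 - q_C)/2.
The leader anticipates this reaction. Substituting into P = 200 - Q gives P = 263/2 - (1/2)q_C, so π_C = (263/2 - (1/2)q_C)q_C - 63q_C.
Maximising: ∂π_C/∂q_C = 137/2 - q_C = 0, giving q_C = 137/2.
Then q_J = (137 - 137/2)/2 = 137/4.

68.50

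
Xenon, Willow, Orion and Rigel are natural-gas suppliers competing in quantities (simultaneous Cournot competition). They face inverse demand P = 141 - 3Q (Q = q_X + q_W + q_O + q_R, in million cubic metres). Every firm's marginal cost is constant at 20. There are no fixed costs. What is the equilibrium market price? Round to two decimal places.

44.20

A representative firm's profit is π_i = q_i(141 - 3Q) - 20q_i.
Setting ∂π_i/∂q_i = 0 with rivals' quantities fixed: 121 - 6q_i - 3·Σ_{j≠i} q_j = 0.
By symmetry each firm produces the same amount; substituting Σ_{j≠i} q_j = 3q_i yields q_i = 121/15.
Total output Q = 484/15, so price P = 141 - 3·(484/15) = 221/5.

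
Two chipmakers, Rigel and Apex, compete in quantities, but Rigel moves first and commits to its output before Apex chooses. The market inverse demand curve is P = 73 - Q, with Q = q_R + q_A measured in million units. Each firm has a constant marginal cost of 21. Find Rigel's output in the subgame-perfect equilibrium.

26

The follower Apex best-responds to any q_R: π_A = (73 - Q)q_A - 21q_A.
Follower FOC: 52 - q_R - 2q_A = 0, so q_A(q_R) = (52 - q_R)/2.
The leader anticipates this reaction. Substituting into P = 73 - Q gives P = 47 - (1/2)q_R, so π_R = (47 - (1/2)q_R)q_R - 21q_R.
The leader's first-order condition 26 - q_R = 0 yields q_R = 26.
Then q_A = (52 - 26)/2 = 13.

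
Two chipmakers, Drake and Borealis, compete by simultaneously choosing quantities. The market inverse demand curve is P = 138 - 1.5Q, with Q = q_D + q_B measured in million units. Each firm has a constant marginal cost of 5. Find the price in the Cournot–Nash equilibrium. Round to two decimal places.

49.33

A representative firm's profit is π_i = q_i(138 - 1.5Q) - 5q_i.
First-order condition (treating rivals' output as given): 133 - 3q_i - (3/2)q_j = 0.
With identical firms every q_j equals q_i, so q_j = q_i and 133 = (9/2)q_i, giving q_i = 266/9.
Total output Q = 532/9, so price P = 138 - (3/2)·(532/9) = 148/3.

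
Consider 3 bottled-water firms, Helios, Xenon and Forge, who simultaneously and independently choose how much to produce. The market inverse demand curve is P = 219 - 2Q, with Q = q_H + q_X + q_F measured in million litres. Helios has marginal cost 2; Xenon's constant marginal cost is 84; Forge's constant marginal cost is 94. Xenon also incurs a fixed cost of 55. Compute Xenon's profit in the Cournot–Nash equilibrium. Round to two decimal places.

69.03

Helios's profit: π_H = (219 - 2Q)q_H - (2q_H). Setting ∂π_H/∂q_H = 0: 217 - 4q_H - 2(q_X + q_F) = 0.
Xenon's first-order condition: 135 - 4q_X - 2(q_H + q_F) = 0.
Forge's profit: π_F = (219 - 2Q)q_F - (94q_F). Setting ∂π_F/∂q_F = 0: 125 - 4q_F - 2(q_H + q_X) = 0.
Summing all 3 equations gives 477 − 8Q = 0, hence Q = 477/8.
Back-substituting: q_H = (217 − 477/4)/2 = 391/8, q_X = (135 − 477/4)/2 = 63/8, q_F = (125 − 477/4)/2 = 23/8.
Price P = 219 - 2·(477/8) = 399/4.
Xenon's profit: (399/4 - 84)·(63/8) - 55 = 69.0313.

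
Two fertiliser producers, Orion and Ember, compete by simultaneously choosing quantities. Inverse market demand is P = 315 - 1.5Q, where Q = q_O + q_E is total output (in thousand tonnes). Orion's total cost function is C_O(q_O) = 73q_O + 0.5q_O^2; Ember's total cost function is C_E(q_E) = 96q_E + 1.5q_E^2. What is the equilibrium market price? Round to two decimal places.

202.14

Orion's profit: π_O = (315 - 1.5Q)q_O - (73q_O + (1/2)q_O²). Setting ∂π_O/∂q_O = 0: 242 - 4q_O - (3/2)(q_E) = 0.
Ember's profit: π_E = (315 - 1.5Q)q_E - (96q_E + (3/2)q_E²). Setting ∂π_E/∂q_E = 0: 219 - 6q_E - (3/2)(q_O) = 0.
Rearranging gives the reaction functions q_O = (242 - (3/2)q_E)/4 and q_E = (219 - (3/2)q_O)/6.
Substituting one into the other gives q_O = 1498/29 and q_E = 684/29.
Total output Q = 75.2414, so price P = 315 - (3/2)·75.2414 = 202.1379.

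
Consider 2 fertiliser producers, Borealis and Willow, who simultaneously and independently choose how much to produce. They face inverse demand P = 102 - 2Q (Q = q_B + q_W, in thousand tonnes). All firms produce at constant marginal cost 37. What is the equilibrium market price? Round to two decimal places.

Each firm earns π_i = (102 - 2Q)q_i - 37q_i.
First-order condition (treating rivals' output as given): 65 - 4q_i - 2q_j = 0.
By symmetry each firm produces the same amount; substituting q_j = q_i yields q_i = 65/6.
Total output Q = 65/3, so price P = 102 - 2·(65/3) = 176/3.

58.67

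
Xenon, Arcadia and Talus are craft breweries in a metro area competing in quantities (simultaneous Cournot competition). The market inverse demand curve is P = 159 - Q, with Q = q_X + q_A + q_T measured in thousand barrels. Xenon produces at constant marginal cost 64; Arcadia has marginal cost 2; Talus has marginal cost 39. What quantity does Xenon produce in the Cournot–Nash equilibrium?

Xenon's profit: π_X = (159 - Q)q_X - (64q_X). Setting ∂π_X/∂q_X = 0: 95 - 2q_X - (q_A + q_T) = 0.
Arcadia's first-order condition: 157 - 2q_A - (q_X + q_T) = 0.
Talus's first-order condition: 120 - 2q_T - (q_X + q_A) = 0.
Summing all 3 equations gives 372 − 4Q = 0, hence Q = 93.
Back-substituting: q_X = (95 − 93) = 2, q_A = (157 − 93) = 64, q_T = (120 − 93) = 27.

2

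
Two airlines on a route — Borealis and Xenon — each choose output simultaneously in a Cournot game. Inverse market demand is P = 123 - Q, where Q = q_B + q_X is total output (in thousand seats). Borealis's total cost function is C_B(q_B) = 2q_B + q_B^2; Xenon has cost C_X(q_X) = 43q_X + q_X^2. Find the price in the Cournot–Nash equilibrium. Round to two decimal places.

Borealis's profit: π_B = (123 - Q)q_B - (2q_B + q_B²). Setting ∂π_B/∂q_B = 0: 121 - 4q_B - (q_X) = 0.
Xenon's first-order condition: 80 - 4q_X - (q_B) = 0.
So q_B = (121 - q_X)/4 and q_X = (80 - q_B)/4.
Solving the pair: q_B = 404/15, q_X = 199/15.
Total output Q = 201/5, so price P = 123 - 201/5 = 414/5.

82.80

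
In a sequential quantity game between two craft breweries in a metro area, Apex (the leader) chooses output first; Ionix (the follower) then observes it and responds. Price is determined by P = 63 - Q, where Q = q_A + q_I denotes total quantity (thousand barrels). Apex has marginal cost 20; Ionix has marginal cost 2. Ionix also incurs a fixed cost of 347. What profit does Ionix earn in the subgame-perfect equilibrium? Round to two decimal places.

241.06

Solve by backward induction. Given q_A, the follower Ionix maximises π_I = (63 - q_A - q_I)q_I - 2q_I.
Follower FOC: 61 - q_A - 2q_I = 0, so q_I(q_A) = (61 - q_A)/2.
Apex substitutes q_I(q_A) into its own profit: π_A = q_A(63 - q_A - (61 - q_A)/2) - 20q_A = (65/2 - (1/2)q_A)q_A - 20q_A.
Leader FOC: 25/2 - q_A = 0, so q_A = 25/2.
Then q_I = (61 - 25/2)/2 = 97/4.
Price P = 63 - 147/4 = 105/4.
Ionix's profit: (105/4 - 2)·(97/4) - 347 = 241.0625.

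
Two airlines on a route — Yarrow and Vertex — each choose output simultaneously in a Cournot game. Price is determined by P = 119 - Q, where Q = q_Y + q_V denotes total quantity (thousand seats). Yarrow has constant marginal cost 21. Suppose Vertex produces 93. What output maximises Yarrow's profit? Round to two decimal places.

2.50

With the rival's output fixed at 93, Yarrow's profit is π_Y = (119 - 93 - q_Y)q_Y - (21q_Y) = (26 - q_Y)q_Y - (21q_Y).
∂π_Y/∂q_Y = 5 - 2q_Y = 0, so q_Y = 5/2.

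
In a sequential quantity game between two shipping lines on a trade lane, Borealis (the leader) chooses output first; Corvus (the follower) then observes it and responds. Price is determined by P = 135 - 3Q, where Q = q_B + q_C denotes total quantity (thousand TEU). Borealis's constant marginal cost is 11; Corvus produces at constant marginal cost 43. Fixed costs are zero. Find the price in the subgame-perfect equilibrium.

50

The follower Corvus best-responds to any q_B: π_C = (135 - 3Q)q_C - 43q_C.
Setting the follower's marginal profit to zero, 92 - 3q_B - 6q_C = 0, i.e. q_C = (92 - 3q_B)/6.
Borealis substitutes q_C(q_B) into its own profit: π_B = q_B(135 - 3q_B - (92 - 3q_B)/2) - 11q_B = (89 - (3/2)q_B)q_B - 11q_B.
Maximising: ∂π_B/∂q_B = 78 - 3q_B = 0, giving q_B = 26.
Then q_C = (92 - 3·26)/6 = 7/3.
Total output Q = 85/3, so price P = 135 - 3·(85/3) = 50.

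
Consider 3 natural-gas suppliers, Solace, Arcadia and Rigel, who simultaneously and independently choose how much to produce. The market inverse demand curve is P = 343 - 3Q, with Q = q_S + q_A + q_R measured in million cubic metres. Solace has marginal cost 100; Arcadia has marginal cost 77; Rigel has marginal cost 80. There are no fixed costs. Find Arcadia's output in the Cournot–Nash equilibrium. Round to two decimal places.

Solace's profit: π_S = (343 - 3Q)q_S - (100q_S). Setting ∂π_S/∂q_S = 0: 243 - 6q_S - 3(q_A + q_R) = 0.
Arcadia's profit: π_A = (343 - 3Q)q_A - (77q_A). Setting ∂π_A/∂q_A = 0: 266 - 6q_A - 3(q_S + q_R) = 0.
Rigel's profit: π_R = (343 - 3Q)q_R - (80q_R). Setting ∂π_R/∂q_R = 0: 263 - 6q_R - 3(q_S + q_A) = 0.
Summing all 3 equations gives 772 − 12Q = 0, hence Q = 193/3.
Back-substituting: q_S = (243 − 193)/3 = 50/3, q_A = (266 − 193)/3 = 73/3, q_R = (263 − 193)/3 = 70/3.

24.33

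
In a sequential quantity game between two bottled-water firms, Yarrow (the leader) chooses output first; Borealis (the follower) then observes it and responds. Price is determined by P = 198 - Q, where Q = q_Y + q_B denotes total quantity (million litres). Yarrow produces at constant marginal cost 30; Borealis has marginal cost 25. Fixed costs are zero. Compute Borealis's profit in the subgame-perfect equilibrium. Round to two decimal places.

2093.06

Solve by backward induction. Given q_Y, the follower Borealis maximises π_B = (198 - q_Y - q_B)q_B - 25q_B.
Follower FOC: 173 - q_Y - 2q_B = 0, so q_B(q_Y) = (173 - q_Y)/2.
The leader anticipates this reaction. Substituting into P = 198 - Q gives P = 223/2 - (1/2)q_Y, so π_Y = (223/2 - (1/2)q_Y)q_Y - 30q_Y.
The leader's first-order condition 163/2 - q_Y = 0 yields q_Y = 163/2.
Then q_B = (173 - 163/2)/2 = 183/4.
Price P = 198 - 509/4 = 283/4.
Borealis's profit: (283/4 - 25)·(183/4) = 2093.0625.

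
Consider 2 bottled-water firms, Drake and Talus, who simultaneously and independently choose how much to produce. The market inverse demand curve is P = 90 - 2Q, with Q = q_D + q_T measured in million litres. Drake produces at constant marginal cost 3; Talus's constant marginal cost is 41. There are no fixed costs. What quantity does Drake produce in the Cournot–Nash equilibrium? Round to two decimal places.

20.83

Drake's profit: π_D = (90 - 2Q)q_D - (3q_D). Setting ∂π_D/∂q_D = 0: 87 - 4q_D - 2(q_T) = 0.
Talus's first-order condition: 49 - 4q_T - 2(q_D) = 0.
Best responses: q_D = (87 - 2q_T)/4, q_T = (49 - 2q_D)/4.
Solving the pair: q_D = 125/6, q_T = 11/6.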